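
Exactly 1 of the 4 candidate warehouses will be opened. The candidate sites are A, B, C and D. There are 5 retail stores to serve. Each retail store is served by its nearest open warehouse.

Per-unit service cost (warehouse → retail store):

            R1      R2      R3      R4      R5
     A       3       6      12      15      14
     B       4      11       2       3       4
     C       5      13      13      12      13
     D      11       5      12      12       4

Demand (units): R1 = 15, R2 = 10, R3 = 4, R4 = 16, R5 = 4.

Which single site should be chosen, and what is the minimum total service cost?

Choose B only; total service cost 242.

With exactly 1 open, each retail store uses its cheapest among the chosen.
{B}: R1→B 4·15=60, R2→B 11·10=110, R3→B 2·4=8, R4→B 3·16=48, R5→B 4·4=16. Service cost 242.
{A}: service cost 449
{D}: service cost 471
Among all 4 size-1 choices, {B} is lowest.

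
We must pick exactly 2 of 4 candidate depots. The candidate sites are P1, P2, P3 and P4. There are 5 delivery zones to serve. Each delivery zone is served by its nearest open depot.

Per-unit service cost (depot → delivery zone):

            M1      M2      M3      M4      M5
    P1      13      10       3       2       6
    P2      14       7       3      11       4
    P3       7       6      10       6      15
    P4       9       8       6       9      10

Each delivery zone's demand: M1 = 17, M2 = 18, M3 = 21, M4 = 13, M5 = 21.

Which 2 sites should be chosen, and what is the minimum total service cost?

With exactly 2 open, each delivery zone uses its cheapest among the chosen.
{P1, P3}: M1→P3 7·17=119, M2→P3 6·18=108, M3→P1 3·21=63, M4→P1 2·13=26, M5→P1 6·21=126. Service cost 442.
{P2, P3}: service cost 452
{P1, P4}: service cost 512
Among all 6 size-2 choices, {P1, P3} is lowest.

Choose P1 and P3; total service cost 442.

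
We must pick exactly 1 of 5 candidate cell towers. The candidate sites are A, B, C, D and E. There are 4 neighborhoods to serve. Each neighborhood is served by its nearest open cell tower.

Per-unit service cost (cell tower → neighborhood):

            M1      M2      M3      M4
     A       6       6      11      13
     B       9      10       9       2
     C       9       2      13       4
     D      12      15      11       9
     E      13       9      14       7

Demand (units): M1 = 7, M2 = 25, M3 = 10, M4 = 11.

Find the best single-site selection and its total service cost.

Choose C only; total service cost 287.

With exactly 1 open, each neighborhood uses its cheapest among the chosen.
{C}: M1→C 9·7=63, M2→C 2·25=50, M3→C 13·10=130, M4→C 4·11=44. Service cost 287.
{B}: service cost 425
{A}: service cost 445
Among all 5 size-1 choices, {C} is lowest.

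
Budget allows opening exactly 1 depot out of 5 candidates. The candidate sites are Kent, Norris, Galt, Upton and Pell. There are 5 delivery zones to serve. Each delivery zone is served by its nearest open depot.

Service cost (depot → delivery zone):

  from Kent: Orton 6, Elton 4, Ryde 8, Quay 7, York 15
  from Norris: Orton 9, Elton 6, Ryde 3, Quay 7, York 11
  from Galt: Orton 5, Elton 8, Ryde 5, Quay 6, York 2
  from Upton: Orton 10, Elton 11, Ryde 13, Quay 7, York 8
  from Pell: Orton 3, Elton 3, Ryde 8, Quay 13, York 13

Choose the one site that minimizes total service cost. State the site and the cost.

Choose Galt only; total service cost 26.

With exactly 1 open, each delivery zone uses its cheapest among the chosen.
{Galt}: Orton→Galt 5, Elton→Galt 8, Ryde→Galt 5, Quay→Galt 6, York→Galt 2. Service cost 26.
{Norris}: service cost 36
{Kent}: service cost 40
Among all 5 size-1 choices, {Galt} is lowest.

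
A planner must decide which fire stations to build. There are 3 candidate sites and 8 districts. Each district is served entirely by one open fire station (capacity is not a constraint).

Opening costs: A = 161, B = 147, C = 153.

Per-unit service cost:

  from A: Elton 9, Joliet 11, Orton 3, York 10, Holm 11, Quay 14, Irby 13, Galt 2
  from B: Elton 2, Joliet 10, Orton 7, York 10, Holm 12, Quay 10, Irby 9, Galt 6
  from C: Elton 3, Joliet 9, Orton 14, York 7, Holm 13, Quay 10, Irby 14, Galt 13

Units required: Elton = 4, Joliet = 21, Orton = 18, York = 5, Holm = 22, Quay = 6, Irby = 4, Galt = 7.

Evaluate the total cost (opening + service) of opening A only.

Total cost: 924

Each district is assigned to its cheapest site among the open ones.
{A}: Elton→A 9·4=36, Joliet→A 11·21=231, Orton→A 3·18=54, York→A 10·5=50, Holm→A 11·22=242, Quay→A 14·6=84, Irby→A 13·4=52, Galt→A 2·7=14. Service 763; fixed 161; total 924.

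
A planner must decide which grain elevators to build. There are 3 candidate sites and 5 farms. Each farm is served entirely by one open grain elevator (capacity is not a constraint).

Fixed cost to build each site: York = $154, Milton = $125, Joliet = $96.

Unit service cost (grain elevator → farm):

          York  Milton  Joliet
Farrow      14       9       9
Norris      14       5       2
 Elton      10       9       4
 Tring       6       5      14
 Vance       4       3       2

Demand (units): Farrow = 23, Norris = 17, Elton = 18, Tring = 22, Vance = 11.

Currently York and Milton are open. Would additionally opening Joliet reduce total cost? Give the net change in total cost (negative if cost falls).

Yes — net change −56 (cost falls by 56).

Current service cost with {York, Milton}: 597.
Adding Joliet: each farm re-picks its cheapest; new service cost 445, saving 152.
Extra fixed cost: 96. Net change = 96 − 152 = -56.
(Totals: 876 → 820.)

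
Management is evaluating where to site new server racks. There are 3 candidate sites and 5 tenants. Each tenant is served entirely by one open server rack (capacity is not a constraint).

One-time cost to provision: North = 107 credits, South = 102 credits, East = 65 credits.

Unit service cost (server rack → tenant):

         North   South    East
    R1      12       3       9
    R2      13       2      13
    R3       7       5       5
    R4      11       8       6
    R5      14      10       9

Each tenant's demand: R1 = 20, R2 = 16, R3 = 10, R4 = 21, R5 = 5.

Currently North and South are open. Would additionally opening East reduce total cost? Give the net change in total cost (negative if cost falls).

No — net change +18 (cost rises by 18).

Current service cost with {North, South}: 360.
Adding East: each tenant re-picks its cheapest; new service cost 313, saving 47.
Extra fixed cost: 65. Net change = 65 − 47 = 18.
(Totals: 569 → 587.)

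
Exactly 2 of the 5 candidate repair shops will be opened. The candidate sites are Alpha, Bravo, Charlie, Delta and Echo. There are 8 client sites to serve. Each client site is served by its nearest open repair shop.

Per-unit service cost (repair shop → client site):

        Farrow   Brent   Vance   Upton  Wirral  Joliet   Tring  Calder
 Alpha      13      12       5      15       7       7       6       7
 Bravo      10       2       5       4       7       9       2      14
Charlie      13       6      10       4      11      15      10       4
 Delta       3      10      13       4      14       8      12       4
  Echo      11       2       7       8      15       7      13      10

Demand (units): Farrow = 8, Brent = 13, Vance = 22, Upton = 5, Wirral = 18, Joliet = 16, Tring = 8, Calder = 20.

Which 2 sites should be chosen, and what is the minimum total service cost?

With exactly 2 open, each client site uses its cheapest among the chosen.
{Bravo, Delta}: Farrow→Delta 3·8=24, Brent→Bravo 2·13=26, Vance→Bravo 5·22=110, Upton→Bravo 4·5=20, Wirral→Bravo 7·18=126, Joliet→Delta 8·16=128, Tring→Bravo 2·8=16, Calder→Delta 4·20=80. Service cost 530.
{Bravo, Charlie}: service cost 602
{Alpha, Bravo}: service cost 630
Among all 10 size-2 choices, {Bravo, Delta} is lowest.

Choose Bravo and Delta; total service cost 530.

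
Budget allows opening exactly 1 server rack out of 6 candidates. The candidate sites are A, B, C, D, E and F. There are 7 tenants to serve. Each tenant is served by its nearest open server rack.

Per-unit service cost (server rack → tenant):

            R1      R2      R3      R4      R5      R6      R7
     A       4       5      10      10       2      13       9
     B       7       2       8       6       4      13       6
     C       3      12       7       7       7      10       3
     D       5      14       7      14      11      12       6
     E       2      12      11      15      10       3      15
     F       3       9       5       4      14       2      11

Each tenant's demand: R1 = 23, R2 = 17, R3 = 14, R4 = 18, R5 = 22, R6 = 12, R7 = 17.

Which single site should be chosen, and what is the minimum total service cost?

Choose B only; total service cost 761.

With exactly 1 open, each tenant uses its cheapest among the chosen.
{B}: R1→B 7·23=161, R2→B 2·17=34, R3→B 8·14=112, R4→B 6·18=108, R5→B 4·22=88, R6→B 13·12=156, R7→B 6·17=102. Service cost 761.
{C}: service cost 822
{A}: service cost 850
Among all 6 size-1 choices, {B} is lowest.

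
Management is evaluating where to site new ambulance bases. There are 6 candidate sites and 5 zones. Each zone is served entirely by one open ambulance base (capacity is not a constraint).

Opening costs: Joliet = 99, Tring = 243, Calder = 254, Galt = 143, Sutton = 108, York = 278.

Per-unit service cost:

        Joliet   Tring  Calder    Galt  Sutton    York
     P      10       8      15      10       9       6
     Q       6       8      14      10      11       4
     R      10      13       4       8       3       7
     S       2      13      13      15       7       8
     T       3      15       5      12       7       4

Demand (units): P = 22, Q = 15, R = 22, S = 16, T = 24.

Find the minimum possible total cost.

Minimum total cost: 665

For any fixed open set, each zone goes to its cheapest open site; total = fixed + service.
{Joliet, Sutton}: P→Sutton 9·22=198, Q→Joliet 6·15=90, R→Sutton 3·22=66, S→Joliet 2·16=32, T→Joliet 3·24=72. Service 458; fixed 207; total 665.
{Joliet}: service 634 + fixed 99 = 733
{Joliet, Galt, Sutton}: P→Sutton 9·22=198, Q→Joliet 6·15=90, R→Sutton 3·22=66, S→Joliet 2·16=32, T→Joliet 3·24=72. Service 458; fixed 350; total 808.
{Joliet, Tring, Calder, Galt, Sutton, York}: service 362 + fixed 1125 = 1487
No other subset beats 665.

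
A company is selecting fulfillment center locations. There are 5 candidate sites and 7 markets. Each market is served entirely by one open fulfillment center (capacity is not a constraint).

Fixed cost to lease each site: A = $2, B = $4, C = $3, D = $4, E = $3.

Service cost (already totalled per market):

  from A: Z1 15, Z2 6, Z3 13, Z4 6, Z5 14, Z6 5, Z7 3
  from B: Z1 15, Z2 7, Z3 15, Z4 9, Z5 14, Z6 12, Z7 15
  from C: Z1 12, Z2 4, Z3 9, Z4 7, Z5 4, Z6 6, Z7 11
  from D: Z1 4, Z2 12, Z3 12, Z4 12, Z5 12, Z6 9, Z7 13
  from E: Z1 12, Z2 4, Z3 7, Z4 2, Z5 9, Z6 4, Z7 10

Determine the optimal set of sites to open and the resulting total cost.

For any fixed open set, each market goes to its cheapest open site; total = fixed + service.
{A, C, D, E}: Z1→D 4, Z2→C 4, Z3→E 7, Z4→E 2, Z5→C 4, Z6→E 4, Z7→A 3. Service 28; fixed 12; total 40.
{A, D, E}: service 33 + fixed 9 = 42
{A, B, C, D, E}: Z1→D 4, Z2→C 4, Z3→E 7, Z4→E 2, Z5→C 4, Z6→E 4, Z7→A 3. Service 28; fixed 16; total 44.
{A}: Z1→A 15, Z2→A 6, Z3→A 13, Z4→A 6, Z5→A 14, Z6→A 5, Z7→A 3. Service 62; fixed 2; total 64.
No other subset beats 40.

Open A, C, D and E; minimum total cost 40.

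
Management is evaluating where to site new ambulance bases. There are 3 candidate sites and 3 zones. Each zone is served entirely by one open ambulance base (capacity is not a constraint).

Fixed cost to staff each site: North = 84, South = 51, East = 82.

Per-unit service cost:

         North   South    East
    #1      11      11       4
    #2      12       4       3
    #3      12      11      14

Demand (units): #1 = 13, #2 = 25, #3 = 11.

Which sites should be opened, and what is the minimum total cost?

For any fixed open set, each zone goes to its cheapest open site; total = fixed + service.
{East}: #1→East 4·13=52, #2→East 3·25=75, #3→East 14·11=154. Service 281; fixed 82; total 363.
{South, East}: #1→East 4·13=52, #2→East 3·25=75, #3→South 11·11=121. Service 248; fixed 133; total 381.
{South}: #1→South 11·13=143, #2→South 4·25=100, #3→South 11·11=121. Service 364; fixed 51; total 415.
{North, South, East}: #1→East 4·13=52, #2→East 3·25=75, #3→South 11·11=121. Service 248; fixed 217; total 465.
No other subset beats 363.

Open East only; minimum total cost 363.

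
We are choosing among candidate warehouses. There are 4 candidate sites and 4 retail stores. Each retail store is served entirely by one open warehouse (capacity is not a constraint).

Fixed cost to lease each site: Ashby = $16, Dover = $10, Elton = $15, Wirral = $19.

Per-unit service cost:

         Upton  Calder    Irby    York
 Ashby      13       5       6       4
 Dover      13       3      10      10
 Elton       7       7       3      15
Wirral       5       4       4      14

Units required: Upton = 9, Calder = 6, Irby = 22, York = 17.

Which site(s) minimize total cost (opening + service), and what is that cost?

For any fixed open set, each retail store goes to its cheapest open site; total = fixed + service.
{Ashby, Elton, Wirral}: Upton→Wirral 5·9=45, Calder→Wirral 4·6=24, Irby→Elton 3·22=66, York→Ashby 4·17=68. Service 203; fixed 50; total 253.
{Ashby, Dover, Elton}: Upton→Elton 7·9=63, Calder→Dover 3·6=18, Irby→Elton 3·22=66, York→Ashby 4·17=68. Service 215; fixed 41; total 256.
{Ashby, Dover, Elton, Wirral}: service 197 + fixed 60 = 257
{Dover}: service 525 + fixed 10 = 535
No other subset beats 253.

Open Ashby, Elton and Wirral; minimum total cost 253.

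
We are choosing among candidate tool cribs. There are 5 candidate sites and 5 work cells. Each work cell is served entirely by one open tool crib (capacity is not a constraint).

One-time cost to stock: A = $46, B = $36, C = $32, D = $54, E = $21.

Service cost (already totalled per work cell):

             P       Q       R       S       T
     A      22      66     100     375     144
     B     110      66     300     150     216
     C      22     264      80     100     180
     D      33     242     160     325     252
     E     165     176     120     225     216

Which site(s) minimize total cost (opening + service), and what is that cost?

For any fixed open set, each work cell goes to its cheapest open site; total = fixed + service.
{A, C}: P→A 22, Q→A 66, R→C 80, S→C 100, T→A 144. Service 412; fixed 78; total 490.
{A, C, E}: P→A 22, Q→A 66, R→C 80, S→C 100, T→A 144. Service 412; fixed 99; total 511.
{B, C}: service 448 + fixed 68 = 516
{A, B, C, D, E}: service 412 + fixed 189 = 601
No other subset beats 490.

Open A and C; minimum total cost 490.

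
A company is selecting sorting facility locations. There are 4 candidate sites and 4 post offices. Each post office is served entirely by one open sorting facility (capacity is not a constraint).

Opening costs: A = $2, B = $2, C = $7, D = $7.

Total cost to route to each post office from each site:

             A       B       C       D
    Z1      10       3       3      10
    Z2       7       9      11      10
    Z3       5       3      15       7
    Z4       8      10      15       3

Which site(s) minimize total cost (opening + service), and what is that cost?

For any fixed open set, each post office goes to its cheapest open site; total = fixed + service.
{A, B}: Z1→B 3, Z2→A 7, Z3→B 3, Z4→A 8. Service 21; fixed 4; total 25.
{A, B, D}: Z1→B 3, Z2→A 7, Z3→B 3, Z4→D 3. Service 16; fixed 11; total 27.
{B}: Z1→B 3, Z2→B 9, Z3→B 3, Z4→B 10. Service 25; fixed 2; total 27.
{A, B, C, D}: service 16 + fixed 18 = 34
(All 15 nonempty subsets were checked; A and B is lowest.)

Open A and B; minimum total cost 25.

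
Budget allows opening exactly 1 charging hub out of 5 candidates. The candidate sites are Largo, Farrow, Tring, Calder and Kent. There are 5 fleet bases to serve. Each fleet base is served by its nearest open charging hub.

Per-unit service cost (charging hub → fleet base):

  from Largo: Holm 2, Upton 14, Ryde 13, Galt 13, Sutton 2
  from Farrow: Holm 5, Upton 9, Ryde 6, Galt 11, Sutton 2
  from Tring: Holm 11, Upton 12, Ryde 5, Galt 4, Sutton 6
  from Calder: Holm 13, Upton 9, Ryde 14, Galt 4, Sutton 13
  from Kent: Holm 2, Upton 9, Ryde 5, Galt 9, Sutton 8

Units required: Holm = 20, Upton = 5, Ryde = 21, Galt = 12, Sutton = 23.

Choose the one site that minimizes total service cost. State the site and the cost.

Choose Farrow only; total service cost 449.

With exactly 1 open, each fleet base uses its cheapest among the chosen.
{Farrow}: Holm→Farrow 5·20=100, Upton→Farrow 9·5=45, Ryde→Farrow 6·21=126, Galt→Farrow 11·12=132, Sutton→Farrow 2·23=46. Service cost 449.
{Kent}: service cost 482
{Tring}: service cost 571
Among all 5 size-1 choices, {Farrow} is lowest.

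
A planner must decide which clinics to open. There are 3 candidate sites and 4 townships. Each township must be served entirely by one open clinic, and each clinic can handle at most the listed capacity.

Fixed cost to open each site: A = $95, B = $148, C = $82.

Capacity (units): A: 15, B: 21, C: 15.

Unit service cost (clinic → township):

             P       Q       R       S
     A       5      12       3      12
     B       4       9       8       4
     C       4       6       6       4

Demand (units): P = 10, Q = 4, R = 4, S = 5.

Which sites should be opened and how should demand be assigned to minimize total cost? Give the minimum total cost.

Minimum total cost: 283

Open {A, C}: P→A 5·10=50, Q→C 6·4=24, R→A 3·4=12, S→C 4·5=20.
Loads: A carries 14/15, C carries 9/15. Service 106; fixed 177; total 283.
Next best feasible plan costs 295.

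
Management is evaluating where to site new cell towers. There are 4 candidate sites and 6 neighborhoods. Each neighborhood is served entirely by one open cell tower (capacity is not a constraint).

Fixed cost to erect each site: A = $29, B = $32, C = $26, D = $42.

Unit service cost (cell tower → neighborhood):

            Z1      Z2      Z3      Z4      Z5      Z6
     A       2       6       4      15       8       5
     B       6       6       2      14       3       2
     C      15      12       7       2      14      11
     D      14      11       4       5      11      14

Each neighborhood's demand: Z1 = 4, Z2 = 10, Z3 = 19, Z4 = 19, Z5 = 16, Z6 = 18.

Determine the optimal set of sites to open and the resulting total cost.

Open B and C; minimum total cost 302.

For any fixed open set, each neighborhood goes to its cheapest open site; total = fixed + service.
{B, C}: Z1→B 6·4=24, Z2→B 6·10=60, Z3→B 2·19=38, Z4→C 2·19=38, Z5→B 3·16=48, Z6→B 2·18=36. Service 244; fixed 58; total 302.
{A, B, C}: Z1→A 2·4=8, Z2→A 6·10=60, Z3→B 2·19=38, Z4→C 2·19=38, Z5→B 3·16=48, Z6→B 2·18=36. Service 228; fixed 87; total 315.
{B, C, D}: service 244 + fixed 100 = 344
{A, B, C, D}: Z1→A 2·4=8, Z2→A 6·10=60, Z3→B 2·19=38, Z4→C 2·19=38, Z5→B 3·16=48, Z6→B 2·18=36. Service 228; fixed 129; total 357.
No other subset beats 302.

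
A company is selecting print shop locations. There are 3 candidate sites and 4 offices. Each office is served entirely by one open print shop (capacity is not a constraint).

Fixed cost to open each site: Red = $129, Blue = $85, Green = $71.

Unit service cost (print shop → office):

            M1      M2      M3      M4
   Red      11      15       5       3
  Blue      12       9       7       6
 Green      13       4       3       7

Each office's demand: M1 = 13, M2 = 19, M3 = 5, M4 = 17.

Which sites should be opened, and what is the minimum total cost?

Open Green only; minimum total cost 450.

For any fixed open set, each office goes to its cheapest open site; total = fixed + service.
{Green}: M1→Green 13·13=169, M2→Green 4·19=76, M3→Green 3·5=15, M4→Green 7·17=119. Service 379; fixed 71; total 450.
{Red, Green}: M1→Red 11·13=143, M2→Green 4·19=76, M3→Green 3·5=15, M4→Red 3·17=51. Service 285; fixed 200; total 485.
{Blue, Green}: service 349 + fixed 156 = 505
{Red, Blue, Green}: service 285 + fixed 285 = 570
No other subset beats 450.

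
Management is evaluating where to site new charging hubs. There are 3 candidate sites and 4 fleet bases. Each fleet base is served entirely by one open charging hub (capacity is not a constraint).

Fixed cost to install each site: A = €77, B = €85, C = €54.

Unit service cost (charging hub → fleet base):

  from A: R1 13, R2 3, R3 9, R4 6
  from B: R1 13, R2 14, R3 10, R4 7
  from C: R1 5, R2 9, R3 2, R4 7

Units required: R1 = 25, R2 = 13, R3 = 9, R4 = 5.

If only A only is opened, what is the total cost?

Each fleet base is assigned to its cheapest site among the open ones.
{A}: R1→A 13·25=325, R2→A 3·13=39, R3→A 9·9=81, R4→A 6·5=30. Service 475; fixed 77; total 552.

Total cost: 552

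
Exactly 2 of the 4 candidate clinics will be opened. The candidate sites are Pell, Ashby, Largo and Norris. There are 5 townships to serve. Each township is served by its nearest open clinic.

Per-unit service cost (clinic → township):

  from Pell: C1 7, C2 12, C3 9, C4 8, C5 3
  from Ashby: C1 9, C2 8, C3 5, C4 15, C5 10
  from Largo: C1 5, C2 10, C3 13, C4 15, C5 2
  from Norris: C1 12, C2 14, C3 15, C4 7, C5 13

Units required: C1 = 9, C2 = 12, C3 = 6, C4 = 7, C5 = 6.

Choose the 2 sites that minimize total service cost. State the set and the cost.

Choose Pell and Ashby; total service cost 263.

With exactly 2 open, each township uses its cheapest among the chosen.
{Pell, Ashby}: C1→Pell 7·9=63, C2→Ashby 8·12=96, C3→Ashby 5·6=30, C4→Pell 8·7=56, C5→Pell 3·6=18. Service cost 263.
{Pell, Largo}: service cost 287
{Ashby, Largo}: service cost 288
Among all 6 size-2 choices, {Pell, Ashby} is lowest.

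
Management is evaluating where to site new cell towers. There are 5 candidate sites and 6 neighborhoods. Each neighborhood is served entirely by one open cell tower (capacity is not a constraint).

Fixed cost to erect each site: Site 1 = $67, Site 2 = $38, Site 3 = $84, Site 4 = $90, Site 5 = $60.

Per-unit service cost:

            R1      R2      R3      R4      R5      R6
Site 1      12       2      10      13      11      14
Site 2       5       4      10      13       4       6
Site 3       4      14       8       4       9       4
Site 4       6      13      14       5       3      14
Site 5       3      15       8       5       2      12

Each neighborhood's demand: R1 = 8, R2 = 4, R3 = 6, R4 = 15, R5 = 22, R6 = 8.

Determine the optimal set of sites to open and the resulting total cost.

For any fixed open set, each neighborhood goes to its cheapest open site; total = fixed + service.
{Site 2, Site 5}: R1→Site 5 3·8=24, R2→Site 2 4·4=16, R3→Site 5 8·6=48, R4→Site 5 5·15=75, R5→Site 5 2·22=44, R6→Site 2 6·8=48. Service 255; fixed 98; total 353.
{Site 2, Site 3}: R1→Site 3 4·8=32, R2→Site 2 4·4=16, R3→Site 3 8·6=48, R4→Site 3 4·15=60, R5→Site 2 4·22=88, R6→Site 3 4·8=32. Service 276; fixed 122; total 398.
{Site 2, Site 3, Site 5}: service 224 + fixed 182 = 406
{Site 1, Site 2, Site 3, Site 4, Site 5}: R1→Site 5 3·8=24, R2→Site 1 2·4=8, R3→Site 3 8·6=48, R4→Site 3 4·15=60, R5→Site 5 2·22=44, R6→Site 3 4·8=32. Service 216; fixed 339; total 555.
No other subset beats 353.

Open Site 2 and Site 5; minimum total cost 353.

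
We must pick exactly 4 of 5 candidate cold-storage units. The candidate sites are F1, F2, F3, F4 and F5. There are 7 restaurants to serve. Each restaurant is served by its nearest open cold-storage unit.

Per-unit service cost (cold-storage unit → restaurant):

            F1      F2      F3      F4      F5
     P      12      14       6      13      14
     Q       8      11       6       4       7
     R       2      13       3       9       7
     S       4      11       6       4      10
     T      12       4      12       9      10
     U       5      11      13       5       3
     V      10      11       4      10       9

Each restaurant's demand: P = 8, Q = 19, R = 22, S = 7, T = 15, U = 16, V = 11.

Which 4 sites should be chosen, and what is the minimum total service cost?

With exactly 4 open, each restaurant uses its cheapest among the chosen.
{F2, F3, F4, F5}: P→F3 6·8=48, Q→F4 4·19=76, R→F3 3·22=66, S→F4 4·7=28, T→F2 4·15=60, U→F5 3·16=48, V→F3 4·11=44. Service cost 370.
{F1, F2, F3, F4}: service cost 380
{F1, F2, F3, F5}: service cost 386
Among all 5 size-4 choices, {F2, F3, F4, F5} is lowest.

Choose F2, F3, F4 and F5; total service cost 370.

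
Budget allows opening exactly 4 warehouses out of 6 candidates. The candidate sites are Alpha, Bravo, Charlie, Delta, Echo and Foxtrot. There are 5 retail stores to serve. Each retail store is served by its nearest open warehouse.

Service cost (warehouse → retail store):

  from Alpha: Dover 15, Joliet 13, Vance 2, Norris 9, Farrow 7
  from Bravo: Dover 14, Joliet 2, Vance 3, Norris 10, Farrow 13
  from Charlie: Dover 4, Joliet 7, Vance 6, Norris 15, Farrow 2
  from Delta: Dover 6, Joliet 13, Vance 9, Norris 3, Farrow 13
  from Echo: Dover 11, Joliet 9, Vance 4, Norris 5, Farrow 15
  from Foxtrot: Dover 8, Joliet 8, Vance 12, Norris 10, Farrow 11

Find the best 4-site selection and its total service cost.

Choose Alpha, Bravo, Charlie and Delta; total service cost 13.

With exactly 4 open, each retail store uses its cheapest among the chosen.
{Alpha, Bravo, Charlie, Delta}: Dover→Charlie 4, Joliet→Bravo 2, Vance→Alpha 2, Norris→Delta 3, Farrow→Charlie 2. Service cost 13.
{Bravo, Charlie, Delta, Echo}: service cost 14
{Bravo, Charlie, Delta, Foxtrot}: service cost 14
Among all 15 size-4 choices, {Alpha, Bravo, Charlie, Delta} is lowest.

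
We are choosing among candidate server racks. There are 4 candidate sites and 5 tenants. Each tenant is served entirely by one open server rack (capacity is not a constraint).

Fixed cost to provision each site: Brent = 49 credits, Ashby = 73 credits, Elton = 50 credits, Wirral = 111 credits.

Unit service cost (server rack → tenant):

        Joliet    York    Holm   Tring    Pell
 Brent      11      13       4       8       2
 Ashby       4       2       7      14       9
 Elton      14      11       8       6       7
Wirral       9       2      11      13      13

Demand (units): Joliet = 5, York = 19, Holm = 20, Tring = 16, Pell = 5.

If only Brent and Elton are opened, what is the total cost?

Total cost: 549

Each tenant is assigned to its cheapest site among the open ones.
{Brent, Elton}: Joliet→Brent 11·5=55, York→Elton 11·19=209, Holm→Brent 4·20=80, Tring→Elton 6·16=96, Pell→Brent 2·5=10. Service 450; fixed 99; total 549.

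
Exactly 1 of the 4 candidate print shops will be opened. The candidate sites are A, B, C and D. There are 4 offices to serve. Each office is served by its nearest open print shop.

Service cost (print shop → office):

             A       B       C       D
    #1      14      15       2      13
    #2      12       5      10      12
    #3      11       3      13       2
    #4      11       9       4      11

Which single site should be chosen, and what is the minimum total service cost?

With exactly 1 open, each office uses its cheapest among the chosen.
{C}: #1→C 2, #2→C 10, #3→C 13, #4→C 4. Service cost 29.
{B}: service cost 32
{D}: service cost 38
Among all 4 size-1 choices, {C} is lowest.

Choose C only; total service cost 29.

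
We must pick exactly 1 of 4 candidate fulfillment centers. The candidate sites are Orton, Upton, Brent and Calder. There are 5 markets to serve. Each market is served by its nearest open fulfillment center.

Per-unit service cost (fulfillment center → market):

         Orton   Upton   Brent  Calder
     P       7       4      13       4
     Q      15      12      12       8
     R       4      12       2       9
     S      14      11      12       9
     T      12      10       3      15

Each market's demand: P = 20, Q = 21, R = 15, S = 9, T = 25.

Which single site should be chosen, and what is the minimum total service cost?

With exactly 1 open, each market uses its cheapest among the chosen.
{Brent}: P→Brent 13·20=260, Q→Brent 12·21=252, R→Brent 2·15=30, S→Brent 12·9=108, T→Brent 3·25=75. Service cost 725.
{Calder}: service cost 839
{Upton}: service cost 861
Among all 4 size-1 choices, {Brent} is lowest.

Choose Brent only; total service cost 725.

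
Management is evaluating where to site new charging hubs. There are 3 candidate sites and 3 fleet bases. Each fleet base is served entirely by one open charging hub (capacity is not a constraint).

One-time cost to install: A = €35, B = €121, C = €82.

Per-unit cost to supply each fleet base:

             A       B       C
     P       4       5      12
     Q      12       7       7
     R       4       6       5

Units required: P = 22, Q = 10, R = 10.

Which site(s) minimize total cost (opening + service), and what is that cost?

Open A only; minimum total cost 283.

For any fixed open set, each fleet base goes to its cheapest open site; total = fixed + service.
{A}: P→A 4·22=88, Q→A 12·10=120, R→A 4·10=40. Service 248; fixed 35; total 283.
{A, C}: P→A 4·22=88, Q→C 7·10=70, R→A 4·10=40. Service 198; fixed 117; total 315.
{A, B}: P→A 4·22=88, Q→B 7·10=70, R→A 4·10=40. Service 198; fixed 156; total 354.
{A, B, C}: service 198 + fixed 238 = 436
No other subset beats 283.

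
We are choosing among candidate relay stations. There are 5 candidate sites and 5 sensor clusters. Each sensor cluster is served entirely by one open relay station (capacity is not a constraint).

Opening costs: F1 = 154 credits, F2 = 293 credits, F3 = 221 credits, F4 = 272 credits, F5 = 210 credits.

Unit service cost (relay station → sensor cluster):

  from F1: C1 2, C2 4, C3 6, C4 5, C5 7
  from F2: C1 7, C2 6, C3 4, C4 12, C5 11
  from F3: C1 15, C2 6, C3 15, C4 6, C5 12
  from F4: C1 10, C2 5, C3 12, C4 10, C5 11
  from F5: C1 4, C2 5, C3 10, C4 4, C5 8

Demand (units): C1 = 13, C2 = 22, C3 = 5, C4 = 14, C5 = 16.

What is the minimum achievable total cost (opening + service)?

For any fixed open set, each sensor cluster goes to its cheapest open site; total = fixed + service.
{F1}: C1→F1 2·13=26, C2→F1 4·22=88, C3→F1 6·5=30, C4→F1 5·14=70, C5→F1 7·16=112. Service 326; fixed 154; total 480.
{F5}: service 396 + fixed 210 = 606
{F1, F5}: service 312 + fixed 364 = 676
{F1, F2, F3, F4, F5}: service 302 + fixed 1150 = 1452
No other subset beats 480.

Minimum total cost: 480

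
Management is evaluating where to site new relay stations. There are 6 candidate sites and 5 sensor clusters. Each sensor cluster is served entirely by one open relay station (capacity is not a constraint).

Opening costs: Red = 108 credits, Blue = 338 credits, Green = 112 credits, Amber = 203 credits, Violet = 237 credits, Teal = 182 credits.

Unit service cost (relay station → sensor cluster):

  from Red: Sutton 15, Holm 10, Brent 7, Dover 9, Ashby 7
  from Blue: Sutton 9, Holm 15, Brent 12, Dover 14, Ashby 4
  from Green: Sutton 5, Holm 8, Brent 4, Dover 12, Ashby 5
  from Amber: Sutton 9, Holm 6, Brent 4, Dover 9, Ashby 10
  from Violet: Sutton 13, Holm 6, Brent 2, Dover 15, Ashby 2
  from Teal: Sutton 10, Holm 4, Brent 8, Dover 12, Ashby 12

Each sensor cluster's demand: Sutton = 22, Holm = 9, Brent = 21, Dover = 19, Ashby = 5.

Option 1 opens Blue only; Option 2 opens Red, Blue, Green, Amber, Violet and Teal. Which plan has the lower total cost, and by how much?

Option 1: {Blue}: Sutton→Blue 9·22=198, Holm→Blue 15·9=135, Brent→Blue 12·21=252, Dover→Blue 14·19=266, Ashby→Blue 4·5=20. Service 871; fixed 338; total 1209.
Option 2: {Red, Blue, Green, Amber, Violet, Teal}: Sutton→Green 5·22=110, Holm→Teal 4·9=36, Brent→Violet 2·21=42, Dover→Red 9·19=171, Ashby→Violet 2·5=10. Service 369; fixed 1180; total 1549.
Difference: |1209 − 1549| = 340.

Option 1 is cheaper by 340.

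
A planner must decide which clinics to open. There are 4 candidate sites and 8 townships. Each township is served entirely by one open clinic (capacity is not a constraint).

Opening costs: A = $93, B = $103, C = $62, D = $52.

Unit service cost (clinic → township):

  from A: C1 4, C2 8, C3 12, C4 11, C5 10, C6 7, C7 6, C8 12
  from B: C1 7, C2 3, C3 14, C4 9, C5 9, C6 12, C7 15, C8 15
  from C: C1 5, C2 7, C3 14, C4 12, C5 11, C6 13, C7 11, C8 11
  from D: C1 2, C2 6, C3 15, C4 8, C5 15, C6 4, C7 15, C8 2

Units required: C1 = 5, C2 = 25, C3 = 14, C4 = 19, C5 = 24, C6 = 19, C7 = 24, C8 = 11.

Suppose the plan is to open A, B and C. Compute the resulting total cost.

Total cost: 1306

Each township is assigned to its cheapest site among the open ones.
{A, B, C}: C1→A 4·5=20, C2→B 3·25=75, C3→A 12·14=168, C4→B 9·19=171, C5→B 9·24=216, C6→A 7·19=133, C7→A 6·24=144, C8→C 11·11=121. Service 1048; fixed 258; total 1306.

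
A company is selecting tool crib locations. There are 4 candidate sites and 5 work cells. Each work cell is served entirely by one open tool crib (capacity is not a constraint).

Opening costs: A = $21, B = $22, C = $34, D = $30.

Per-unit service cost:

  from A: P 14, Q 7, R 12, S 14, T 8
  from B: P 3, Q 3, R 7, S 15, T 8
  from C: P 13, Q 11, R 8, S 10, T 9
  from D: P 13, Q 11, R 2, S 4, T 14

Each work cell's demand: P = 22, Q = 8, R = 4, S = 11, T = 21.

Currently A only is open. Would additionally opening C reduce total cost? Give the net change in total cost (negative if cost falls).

Yes — net change −48 (cost falls by 48).

Current service cost with {A}: 734.
Adding C: each work cell re-picks its cheapest; new service cost 652, saving 82.
Extra fixed cost: 34. Net change = 34 − 82 = -48.
(Totals: 755 → 707.)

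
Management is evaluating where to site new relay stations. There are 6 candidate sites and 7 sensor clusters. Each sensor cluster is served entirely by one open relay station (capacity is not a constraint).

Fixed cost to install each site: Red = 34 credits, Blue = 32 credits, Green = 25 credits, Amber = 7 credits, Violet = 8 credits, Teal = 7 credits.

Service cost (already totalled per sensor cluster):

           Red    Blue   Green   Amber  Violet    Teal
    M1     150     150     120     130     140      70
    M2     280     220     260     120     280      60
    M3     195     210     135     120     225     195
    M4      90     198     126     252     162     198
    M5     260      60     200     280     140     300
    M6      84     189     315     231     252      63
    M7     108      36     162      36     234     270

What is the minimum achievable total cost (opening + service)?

For any fixed open set, each sensor cluster goes to its cheapest open site; total = fixed + service.
{Red, Blue, Amber, Teal}: M1→Teal 70, M2→Teal 60, M3→Amber 120, M4→Red 90, M5→Blue 60, M6→Teal 63, M7→Blue 36. Service 499; fixed 80; total 579.
{Red, Blue, Amber, Violet, Teal}: service 499 + fixed 88 = 587
{Red, Blue, Green, Amber, Teal}: M1→Teal 70, M2→Teal 60, M3→Amber 120, M4→Red 90, M5→Blue 60, M6→Teal 63, M7→Blue 36. Service 499; fixed 105; total 604.
{Red, Blue, Green, Amber, Violet, Teal}: M1→Teal 70, M2→Teal 60, M3→Amber 120, M4→Red 90, M5→Blue 60, M6→Teal 63, M7→Blue 36. Service 499; fixed 113; total 612.
No other subset beats 579.

Minimum total cost: 579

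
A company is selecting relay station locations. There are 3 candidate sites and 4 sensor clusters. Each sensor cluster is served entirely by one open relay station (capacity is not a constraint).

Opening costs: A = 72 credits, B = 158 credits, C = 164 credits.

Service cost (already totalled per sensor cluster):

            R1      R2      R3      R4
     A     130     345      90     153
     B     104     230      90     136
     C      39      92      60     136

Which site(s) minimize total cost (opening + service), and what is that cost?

For any fixed open set, each sensor cluster goes to its cheapest open site; total = fixed + service.
{C}: R1→C 39, R2→C 92, R3→C 60, R4→C 136. Service 327; fixed 164; total 491.
{A, C}: service 327 + fixed 236 = 563
{B, C}: service 327 + fixed 322 = 649
{A, B, C}: service 327 + fixed 394 = 721
No other subset beats 491.

Open C only; minimum total cost 491.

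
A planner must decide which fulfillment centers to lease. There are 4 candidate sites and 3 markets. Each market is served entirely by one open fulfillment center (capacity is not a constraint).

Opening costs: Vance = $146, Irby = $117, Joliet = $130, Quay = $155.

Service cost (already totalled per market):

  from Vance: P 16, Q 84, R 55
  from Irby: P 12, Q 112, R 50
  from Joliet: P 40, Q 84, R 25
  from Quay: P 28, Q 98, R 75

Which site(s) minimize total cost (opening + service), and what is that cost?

Open Joliet only; minimum total cost 279.

For any fixed open set, each market goes to its cheapest open site; total = fixed + service.
{Joliet}: P→Joliet 40, Q→Joliet 84, R→Joliet 25. Service 149; fixed 130; total 279.
{Irby}: service 174 + fixed 117 = 291
{Vance}: service 155 + fixed 146 = 301
{Vance, Irby, Joliet, Quay}: P→Irby 12, Q→Vance 84, R→Joliet 25. Service 121; fixed 548; total 669.
No other subset beats 279.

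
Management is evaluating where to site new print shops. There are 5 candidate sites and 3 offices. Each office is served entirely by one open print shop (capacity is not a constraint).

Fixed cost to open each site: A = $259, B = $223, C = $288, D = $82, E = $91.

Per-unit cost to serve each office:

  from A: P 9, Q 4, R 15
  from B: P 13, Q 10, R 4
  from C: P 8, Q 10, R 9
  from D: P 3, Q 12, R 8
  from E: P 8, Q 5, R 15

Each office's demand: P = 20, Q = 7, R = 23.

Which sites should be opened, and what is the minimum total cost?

Open D only; minimum total cost 410.

For any fixed open set, each office goes to its cheapest open site; total = fixed + service.
{D}: P→D 3·20=60, Q→D 12·7=84, R→D 8·23=184. Service 328; fixed 82; total 410.
{D, E}: P→D 3·20=60, Q→E 5·7=35, R→D 8·23=184. Service 279; fixed 173; total 452.
{B, D}: service 222 + fixed 305 = 527
{A, B, C, D, E}: P→D 3·20=60, Q→A 4·7=28, R→B 4·23=92. Service 180; fixed 943; total 1123.
No other subset beats 410.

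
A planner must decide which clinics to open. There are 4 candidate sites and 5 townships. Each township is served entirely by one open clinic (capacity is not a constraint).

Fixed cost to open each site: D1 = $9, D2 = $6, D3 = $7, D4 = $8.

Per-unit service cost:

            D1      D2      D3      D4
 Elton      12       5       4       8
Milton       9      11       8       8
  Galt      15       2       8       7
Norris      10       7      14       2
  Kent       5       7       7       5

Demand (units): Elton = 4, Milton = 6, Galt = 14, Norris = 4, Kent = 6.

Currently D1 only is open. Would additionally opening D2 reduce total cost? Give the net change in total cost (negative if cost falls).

Current service cost with {D1}: 382.
Adding D2: each township re-picks its cheapest; new service cost 160, saving 222.
Extra fixed cost: 6. Net change = 6 − 222 = -216.
(Totals: 391 → 175.)

Yes — net change −216 (cost falls by 216).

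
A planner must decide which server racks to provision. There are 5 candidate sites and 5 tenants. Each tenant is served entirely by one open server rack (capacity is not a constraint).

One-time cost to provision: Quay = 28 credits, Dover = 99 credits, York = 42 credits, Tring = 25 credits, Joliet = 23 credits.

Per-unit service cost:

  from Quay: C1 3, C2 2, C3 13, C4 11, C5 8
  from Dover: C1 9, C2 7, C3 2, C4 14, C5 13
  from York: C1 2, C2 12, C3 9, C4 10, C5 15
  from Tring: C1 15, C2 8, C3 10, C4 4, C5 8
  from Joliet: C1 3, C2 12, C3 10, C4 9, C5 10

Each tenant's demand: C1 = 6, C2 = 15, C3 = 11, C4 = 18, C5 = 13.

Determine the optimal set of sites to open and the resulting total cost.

For any fixed open set, each tenant goes to its cheapest open site; total = fixed + service.
{Quay, Tring}: C1→Quay 3·6=18, C2→Quay 2·15=30, C3→Tring 10·11=110, C4→Tring 4·18=72, C5→Quay 8·13=104. Service 334; fixed 53; total 387.
{Quay, Dover, Tring}: service 246 + fixed 152 = 398
{Quay, Tring, Joliet}: service 334 + fixed 76 = 410
{Quay, Dover, York, Tring, Joliet}: C1→York 2·6=12, C2→Quay 2·15=30, C3→Dover 2·11=22, C4→Tring 4·18=72, C5→Quay 8·13=104. Service 240; fixed 217; total 457.
No other subset beats 387.

Open Quay and Tring; minimum total cost 387.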